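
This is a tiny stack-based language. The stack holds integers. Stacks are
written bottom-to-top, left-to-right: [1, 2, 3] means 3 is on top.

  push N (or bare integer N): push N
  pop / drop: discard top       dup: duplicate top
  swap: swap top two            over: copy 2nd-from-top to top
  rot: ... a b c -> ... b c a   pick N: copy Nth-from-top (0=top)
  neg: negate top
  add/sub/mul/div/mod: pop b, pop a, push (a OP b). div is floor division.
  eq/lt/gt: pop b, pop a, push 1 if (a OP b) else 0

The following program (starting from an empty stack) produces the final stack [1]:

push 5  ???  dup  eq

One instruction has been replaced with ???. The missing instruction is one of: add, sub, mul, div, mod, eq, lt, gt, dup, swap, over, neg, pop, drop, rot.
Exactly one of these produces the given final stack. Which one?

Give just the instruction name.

Answer: neg

Derivation:
Stack before ???: [5]
Stack after ???:  [-5]
The instruction that transforms [5] -> [-5] is: neg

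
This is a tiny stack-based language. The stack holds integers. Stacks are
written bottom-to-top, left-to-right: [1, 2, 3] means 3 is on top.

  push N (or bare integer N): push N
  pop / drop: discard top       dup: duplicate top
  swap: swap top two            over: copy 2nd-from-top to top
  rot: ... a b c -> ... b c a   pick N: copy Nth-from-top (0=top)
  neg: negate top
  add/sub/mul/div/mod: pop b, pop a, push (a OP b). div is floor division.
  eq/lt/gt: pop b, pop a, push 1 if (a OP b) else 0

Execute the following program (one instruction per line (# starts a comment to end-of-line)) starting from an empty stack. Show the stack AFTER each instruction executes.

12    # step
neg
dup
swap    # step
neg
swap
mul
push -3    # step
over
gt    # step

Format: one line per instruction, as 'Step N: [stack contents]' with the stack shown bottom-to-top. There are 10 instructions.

Step 1: [12]
Step 2: [-12]
Step 3: [-12, -12]
Step 4: [-12, -12]
Step 5: [-12, 12]
Step 6: [12, -12]
Step 7: [-144]
Step 8: [-144, -3]
Step 9: [-144, -3, -144]
Step 10: [-144, 1]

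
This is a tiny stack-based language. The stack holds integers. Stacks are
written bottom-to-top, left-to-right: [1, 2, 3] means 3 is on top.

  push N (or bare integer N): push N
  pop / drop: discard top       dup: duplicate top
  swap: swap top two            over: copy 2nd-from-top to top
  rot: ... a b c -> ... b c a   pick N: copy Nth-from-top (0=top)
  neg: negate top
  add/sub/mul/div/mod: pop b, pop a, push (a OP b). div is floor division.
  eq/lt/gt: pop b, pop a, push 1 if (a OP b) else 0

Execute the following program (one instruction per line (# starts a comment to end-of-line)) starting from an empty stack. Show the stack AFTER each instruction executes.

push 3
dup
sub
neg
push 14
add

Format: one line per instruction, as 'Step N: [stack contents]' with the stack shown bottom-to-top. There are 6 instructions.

Step 1: [3]
Step 2: [3, 3]
Step 3: [0]
Step 4: [0]
Step 5: [0, 14]
Step 6: [14]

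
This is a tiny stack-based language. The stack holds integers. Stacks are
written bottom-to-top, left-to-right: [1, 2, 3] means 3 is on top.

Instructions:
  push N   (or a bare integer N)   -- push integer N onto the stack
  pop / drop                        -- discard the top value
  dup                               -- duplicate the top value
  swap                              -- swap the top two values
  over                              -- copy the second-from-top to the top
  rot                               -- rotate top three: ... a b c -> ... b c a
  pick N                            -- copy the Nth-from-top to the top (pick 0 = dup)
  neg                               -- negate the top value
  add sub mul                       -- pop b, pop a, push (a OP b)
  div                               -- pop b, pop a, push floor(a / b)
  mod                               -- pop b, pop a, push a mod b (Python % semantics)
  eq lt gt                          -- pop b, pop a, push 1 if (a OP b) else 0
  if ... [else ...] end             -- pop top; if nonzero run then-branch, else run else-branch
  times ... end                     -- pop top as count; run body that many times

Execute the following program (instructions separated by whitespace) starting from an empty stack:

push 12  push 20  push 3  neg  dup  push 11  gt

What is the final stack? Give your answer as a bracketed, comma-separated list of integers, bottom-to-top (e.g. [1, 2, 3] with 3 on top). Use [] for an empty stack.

Answer: [12, 20, -3, 0]

Derivation:
After 'push 12': [12]
After 'push 20': [12, 20]
After 'push 3': [12, 20, 3]
After 'neg': [12, 20, -3]
After 'dup': [12, 20, -3, -3]
After 'push 11': [12, 20, -3, -3, 11]
After 'gt': [12, 20, -3, 0]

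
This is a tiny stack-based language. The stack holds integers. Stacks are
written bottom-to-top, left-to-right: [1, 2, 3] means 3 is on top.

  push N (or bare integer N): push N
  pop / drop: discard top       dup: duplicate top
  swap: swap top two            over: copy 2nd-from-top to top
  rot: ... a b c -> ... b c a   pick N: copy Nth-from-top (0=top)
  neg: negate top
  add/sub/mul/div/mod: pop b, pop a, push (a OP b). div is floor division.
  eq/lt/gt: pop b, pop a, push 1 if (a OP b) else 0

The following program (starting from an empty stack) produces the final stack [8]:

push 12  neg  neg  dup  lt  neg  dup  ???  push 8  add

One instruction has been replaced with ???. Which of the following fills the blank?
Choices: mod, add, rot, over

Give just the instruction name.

Stack before ???: [0, 0]
Stack after ???:  [0]
Checking each choice:
  mod: modulo by zero
  add: MATCH
  rot: stack underflow (need 3, have 2)
  over: produces [0, 0, 8]


Answer: add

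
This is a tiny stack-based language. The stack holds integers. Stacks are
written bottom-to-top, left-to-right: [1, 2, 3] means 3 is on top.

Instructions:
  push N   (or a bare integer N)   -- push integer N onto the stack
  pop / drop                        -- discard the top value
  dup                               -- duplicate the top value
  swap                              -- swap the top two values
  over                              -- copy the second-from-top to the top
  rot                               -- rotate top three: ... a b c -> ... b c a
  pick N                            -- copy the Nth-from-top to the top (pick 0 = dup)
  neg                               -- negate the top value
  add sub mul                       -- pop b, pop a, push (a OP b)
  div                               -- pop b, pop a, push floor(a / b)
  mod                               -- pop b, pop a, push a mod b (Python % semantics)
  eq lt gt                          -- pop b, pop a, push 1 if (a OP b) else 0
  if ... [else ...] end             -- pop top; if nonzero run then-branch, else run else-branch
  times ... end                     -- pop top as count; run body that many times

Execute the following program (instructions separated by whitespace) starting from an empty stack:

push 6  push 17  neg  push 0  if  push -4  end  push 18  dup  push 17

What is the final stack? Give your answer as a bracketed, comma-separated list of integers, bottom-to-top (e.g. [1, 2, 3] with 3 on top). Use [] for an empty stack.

After 'push 6': [6]
After 'push 17': [6, 17]
After 'neg': [6, -17]
After 'push 0': [6, -17, 0]
After 'if': [6, -17]
After 'push 18': [6, -17, 18]
After 'dup': [6, -17, 18, 18]
After 'push 17': [6, -17, 18, 18, 17]

Answer: [6, -17, 18, 18, 17]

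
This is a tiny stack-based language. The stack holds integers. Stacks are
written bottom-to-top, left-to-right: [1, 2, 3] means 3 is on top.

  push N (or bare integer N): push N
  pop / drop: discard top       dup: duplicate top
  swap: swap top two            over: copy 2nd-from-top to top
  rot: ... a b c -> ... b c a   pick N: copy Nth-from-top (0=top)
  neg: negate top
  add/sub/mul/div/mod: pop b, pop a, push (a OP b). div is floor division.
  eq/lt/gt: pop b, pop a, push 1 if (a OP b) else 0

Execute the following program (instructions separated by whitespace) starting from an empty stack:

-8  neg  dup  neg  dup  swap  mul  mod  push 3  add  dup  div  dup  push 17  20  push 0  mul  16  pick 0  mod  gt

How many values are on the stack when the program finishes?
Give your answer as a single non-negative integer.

Answer: 4

Derivation:
After 'push -8': stack = [-8] (depth 1)
After 'neg': stack = [8] (depth 1)
After 'dup': stack = [8, 8] (depth 2)
After 'neg': stack = [8, -8] (depth 2)
After 'dup': stack = [8, -8, -8] (depth 3)
After 'swap': stack = [8, -8, -8] (depth 3)
After 'mul': stack = [8, 64] (depth 2)
After 'mod': stack = [8] (depth 1)
After 'push 3': stack = [8, 3] (depth 2)
After 'add': stack = [11] (depth 1)
  ...
After 'div': stack = [1] (depth 1)
After 'dup': stack = [1, 1] (depth 2)
After 'push 17': stack = [1, 1, 17] (depth 3)
After 'push 20': stack = [1, 1, 17, 20] (depth 4)
After 'push 0': stack = [1, 1, 17, 20, 0] (depth 5)
After 'mul': stack = [1, 1, 17, 0] (depth 4)
After 'push 16': stack = [1, 1, 17, 0, 16] (depth 5)
After 'pick 0': stack = [1, 1, 17, 0, 16, 16] (depth 6)
After 'mod': stack = [1, 1, 17, 0, 0] (depth 5)
After 'gt': stack = [1, 1, 17, 0] (depth 4)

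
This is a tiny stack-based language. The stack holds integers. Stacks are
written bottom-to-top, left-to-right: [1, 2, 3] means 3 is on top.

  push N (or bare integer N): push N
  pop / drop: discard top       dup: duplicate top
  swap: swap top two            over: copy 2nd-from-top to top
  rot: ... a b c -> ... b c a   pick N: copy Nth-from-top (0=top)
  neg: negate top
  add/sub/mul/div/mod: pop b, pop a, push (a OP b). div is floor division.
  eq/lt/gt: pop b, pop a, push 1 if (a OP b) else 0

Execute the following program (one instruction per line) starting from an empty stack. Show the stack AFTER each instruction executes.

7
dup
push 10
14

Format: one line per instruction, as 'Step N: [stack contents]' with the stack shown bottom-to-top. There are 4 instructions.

Step 1: [7]
Step 2: [7, 7]
Step 3: [7, 7, 10]
Step 4: [7, 7, 10, 14]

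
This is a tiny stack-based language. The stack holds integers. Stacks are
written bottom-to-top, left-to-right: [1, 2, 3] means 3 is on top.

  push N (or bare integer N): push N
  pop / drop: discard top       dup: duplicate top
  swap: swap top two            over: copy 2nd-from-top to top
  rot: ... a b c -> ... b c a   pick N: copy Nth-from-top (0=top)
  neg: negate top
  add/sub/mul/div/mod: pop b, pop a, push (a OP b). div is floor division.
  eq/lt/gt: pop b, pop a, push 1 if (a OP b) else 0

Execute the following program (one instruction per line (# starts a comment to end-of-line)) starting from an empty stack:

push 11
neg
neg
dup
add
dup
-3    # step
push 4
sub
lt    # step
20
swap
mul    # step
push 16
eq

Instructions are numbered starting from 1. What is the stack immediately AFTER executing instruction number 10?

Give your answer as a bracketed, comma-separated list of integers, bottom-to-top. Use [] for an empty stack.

Answer: [22, 0]

Derivation:
Step 1 ('push 11'): [11]
Step 2 ('neg'): [-11]
Step 3 ('neg'): [11]
Step 4 ('dup'): [11, 11]
Step 5 ('add'): [22]
Step 6 ('dup'): [22, 22]
Step 7 ('-3'): [22, 22, -3]
Step 8 ('push 4'): [22, 22, -3, 4]
Step 9 ('sub'): [22, 22, -7]
Step 10 ('lt'): [22, 0]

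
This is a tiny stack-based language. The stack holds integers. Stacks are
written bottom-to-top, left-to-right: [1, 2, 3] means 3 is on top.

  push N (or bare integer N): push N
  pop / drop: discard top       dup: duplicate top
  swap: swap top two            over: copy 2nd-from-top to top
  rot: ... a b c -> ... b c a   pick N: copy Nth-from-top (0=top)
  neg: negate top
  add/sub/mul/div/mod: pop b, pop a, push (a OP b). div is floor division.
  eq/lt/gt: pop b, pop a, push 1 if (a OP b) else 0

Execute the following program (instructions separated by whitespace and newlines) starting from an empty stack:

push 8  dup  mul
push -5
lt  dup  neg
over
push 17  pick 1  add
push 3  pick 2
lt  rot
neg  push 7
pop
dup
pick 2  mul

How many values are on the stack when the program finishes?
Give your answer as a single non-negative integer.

Answer: 6

Derivation:
After 'push 8': stack = [8] (depth 1)
After 'dup': stack = [8, 8] (depth 2)
After 'mul': stack = [64] (depth 1)
After 'push -5': stack = [64, -5] (depth 2)
After 'lt': stack = [0] (depth 1)
After 'dup': stack = [0, 0] (depth 2)
After 'neg': stack = [0, 0] (depth 2)
After 'over': stack = [0, 0, 0] (depth 3)
After 'push 17': stack = [0, 0, 0, 17] (depth 4)
After 'pick 1': stack = [0, 0, 0, 17, 0] (depth 5)
  ...
After 'push 3': stack = [0, 0, 0, 17, 3] (depth 5)
After 'pick 2': stack = [0, 0, 0, 17, 3, 0] (depth 6)
After 'lt': stack = [0, 0, 0, 17, 0] (depth 5)
After 'rot': stack = [0, 0, 17, 0, 0] (depth 5)
After 'neg': stack = [0, 0, 17, 0, 0] (depth 5)
After 'push 7': stack = [0, 0, 17, 0, 0, 7] (depth 6)
After 'pop': stack = [0, 0, 17, 0, 0] (depth 5)
After 'dup': stack = [0, 0, 17, 0, 0, 0] (depth 6)
After 'pick 2': stack = [0, 0, 17, 0, 0, 0, 0] (depth 7)
After 'mul': stack = [0, 0, 17, 0, 0, 0] (depth 6)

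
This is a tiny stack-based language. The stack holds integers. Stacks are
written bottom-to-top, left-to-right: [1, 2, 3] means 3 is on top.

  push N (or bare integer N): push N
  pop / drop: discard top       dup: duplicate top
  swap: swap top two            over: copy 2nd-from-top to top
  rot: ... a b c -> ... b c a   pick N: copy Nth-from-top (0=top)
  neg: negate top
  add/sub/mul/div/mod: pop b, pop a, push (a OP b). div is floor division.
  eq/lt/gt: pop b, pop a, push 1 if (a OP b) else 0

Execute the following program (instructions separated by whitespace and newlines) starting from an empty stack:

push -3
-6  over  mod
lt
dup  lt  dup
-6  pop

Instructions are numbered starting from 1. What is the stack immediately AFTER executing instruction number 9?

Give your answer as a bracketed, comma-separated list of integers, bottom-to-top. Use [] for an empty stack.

Answer: [0, 0, -6]

Derivation:
Step 1 ('push -3'): [-3]
Step 2 ('-6'): [-3, -6]
Step 3 ('over'): [-3, -6, -3]
Step 4 ('mod'): [-3, 0]
Step 5 ('lt'): [1]
Step 6 ('dup'): [1, 1]
Step 7 ('lt'): [0]
Step 8 ('dup'): [0, 0]
Step 9 ('-6'): [0, 0, -6]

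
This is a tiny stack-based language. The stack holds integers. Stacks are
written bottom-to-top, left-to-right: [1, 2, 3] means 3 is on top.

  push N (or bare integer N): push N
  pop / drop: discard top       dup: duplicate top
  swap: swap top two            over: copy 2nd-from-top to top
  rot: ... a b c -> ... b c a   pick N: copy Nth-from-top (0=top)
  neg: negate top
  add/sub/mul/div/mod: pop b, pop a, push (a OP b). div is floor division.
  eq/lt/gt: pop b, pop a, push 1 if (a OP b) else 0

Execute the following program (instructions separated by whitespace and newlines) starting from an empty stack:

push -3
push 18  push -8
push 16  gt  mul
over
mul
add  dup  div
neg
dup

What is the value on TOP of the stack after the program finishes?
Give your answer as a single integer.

After 'push -3': [-3]
After 'push 18': [-3, 18]
After 'push -8': [-3, 18, -8]
After 'push 16': [-3, 18, -8, 16]
After 'gt': [-3, 18, 0]
After 'mul': [-3, 0]
After 'over': [-3, 0, -3]
After 'mul': [-3, 0]
After 'add': [-3]
After 'dup': [-3, -3]
After 'div': [1]
After 'neg': [-1]
After 'dup': [-1, -1]

Answer: -1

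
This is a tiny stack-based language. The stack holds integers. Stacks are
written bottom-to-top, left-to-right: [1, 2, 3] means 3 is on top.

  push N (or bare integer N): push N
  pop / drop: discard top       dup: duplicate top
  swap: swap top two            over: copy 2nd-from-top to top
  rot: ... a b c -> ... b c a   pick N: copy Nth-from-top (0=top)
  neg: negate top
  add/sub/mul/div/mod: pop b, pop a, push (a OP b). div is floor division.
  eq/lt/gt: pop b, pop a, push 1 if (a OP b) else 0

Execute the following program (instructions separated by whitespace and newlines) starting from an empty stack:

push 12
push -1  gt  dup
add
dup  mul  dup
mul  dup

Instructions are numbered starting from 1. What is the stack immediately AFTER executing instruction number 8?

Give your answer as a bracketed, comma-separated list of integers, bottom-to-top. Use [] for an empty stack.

Step 1 ('push 12'): [12]
Step 2 ('push -1'): [12, -1]
Step 3 ('gt'): [1]
Step 4 ('dup'): [1, 1]
Step 5 ('add'): [2]
Step 6 ('dup'): [2, 2]
Step 7 ('mul'): [4]
Step 8 ('dup'): [4, 4]

Answer: [4, 4]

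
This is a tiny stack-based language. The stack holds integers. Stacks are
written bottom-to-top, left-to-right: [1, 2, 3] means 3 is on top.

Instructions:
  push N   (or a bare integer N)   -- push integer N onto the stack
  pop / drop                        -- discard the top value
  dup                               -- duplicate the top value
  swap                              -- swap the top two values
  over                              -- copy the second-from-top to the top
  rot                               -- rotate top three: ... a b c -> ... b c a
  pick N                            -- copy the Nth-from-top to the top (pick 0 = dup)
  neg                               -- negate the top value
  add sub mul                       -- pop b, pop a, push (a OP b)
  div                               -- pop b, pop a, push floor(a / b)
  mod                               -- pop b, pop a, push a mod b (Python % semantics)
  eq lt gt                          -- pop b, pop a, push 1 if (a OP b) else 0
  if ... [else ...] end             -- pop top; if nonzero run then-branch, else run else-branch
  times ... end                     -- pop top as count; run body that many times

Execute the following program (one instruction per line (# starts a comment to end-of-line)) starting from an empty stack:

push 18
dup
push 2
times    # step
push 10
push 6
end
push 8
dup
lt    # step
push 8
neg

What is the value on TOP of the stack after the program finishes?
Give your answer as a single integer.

Answer: -8

Derivation:
After 'push 18': [18]
After 'dup': [18, 18]
After 'push 2': [18, 18, 2]
After 'times': [18, 18]
After 'push 10': [18, 18, 10]
After 'push 6': [18, 18, 10, 6]
After 'push 10': [18, 18, 10, 6, 10]
After 'push 6': [18, 18, 10, 6, 10, 6]
After 'push 8': [18, 18, 10, 6, 10, 6, 8]
After 'dup': [18, 18, 10, 6, 10, 6, 8, 8]
After 'lt': [18, 18, 10, 6, 10, 6, 0]
After 'push 8': [18, 18, 10, 6, 10, 6, 0, 8]
After 'neg': [18, 18, 10, 6, 10, 6, 0, -8]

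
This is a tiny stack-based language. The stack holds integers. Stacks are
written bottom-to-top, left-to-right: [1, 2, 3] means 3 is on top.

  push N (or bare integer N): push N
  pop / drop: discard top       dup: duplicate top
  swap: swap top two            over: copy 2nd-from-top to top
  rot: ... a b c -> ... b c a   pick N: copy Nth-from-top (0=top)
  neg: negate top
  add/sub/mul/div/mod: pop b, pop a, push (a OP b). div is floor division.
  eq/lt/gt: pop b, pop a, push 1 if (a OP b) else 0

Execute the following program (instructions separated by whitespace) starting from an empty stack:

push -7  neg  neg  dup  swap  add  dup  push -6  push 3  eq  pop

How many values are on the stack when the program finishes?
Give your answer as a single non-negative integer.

Answer: 2

Derivation:
After 'push -7': stack = [-7] (depth 1)
After 'neg': stack = [7] (depth 1)
After 'neg': stack = [-7] (depth 1)
After 'dup': stack = [-7, -7] (depth 2)
After 'swap': stack = [-7, -7] (depth 2)
After 'add': stack = [-14] (depth 1)
After 'dup': stack = [-14, -14] (depth 2)
After 'push -6': stack = [-14, -14, -6] (depth 3)
After 'push 3': stack = [-14, -14, -6, 3] (depth 4)
After 'eq': stack = [-14, -14, 0] (depth 3)
After 'pop': stack = [-14, -14] (depth 2)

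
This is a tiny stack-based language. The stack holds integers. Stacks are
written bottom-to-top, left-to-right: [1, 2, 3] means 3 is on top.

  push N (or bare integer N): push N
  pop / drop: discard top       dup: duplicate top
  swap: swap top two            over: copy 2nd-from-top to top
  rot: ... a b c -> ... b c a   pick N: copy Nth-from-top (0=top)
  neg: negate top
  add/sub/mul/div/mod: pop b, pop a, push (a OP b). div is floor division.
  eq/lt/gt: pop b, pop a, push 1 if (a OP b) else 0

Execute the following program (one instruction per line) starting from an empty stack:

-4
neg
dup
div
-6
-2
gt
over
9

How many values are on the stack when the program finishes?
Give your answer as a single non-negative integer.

After 'push -4': stack = [-4] (depth 1)
After 'neg': stack = [4] (depth 1)
After 'dup': stack = [4, 4] (depth 2)
After 'div': stack = [1] (depth 1)
After 'push -6': stack = [1, -6] (depth 2)
After 'push -2': stack = [1, -6, -2] (depth 3)
After 'gt': stack = [1, 0] (depth 2)
After 'over': stack = [1, 0, 1] (depth 3)
After 'push 9': stack = [1, 0, 1, 9] (depth 4)

Answer: 4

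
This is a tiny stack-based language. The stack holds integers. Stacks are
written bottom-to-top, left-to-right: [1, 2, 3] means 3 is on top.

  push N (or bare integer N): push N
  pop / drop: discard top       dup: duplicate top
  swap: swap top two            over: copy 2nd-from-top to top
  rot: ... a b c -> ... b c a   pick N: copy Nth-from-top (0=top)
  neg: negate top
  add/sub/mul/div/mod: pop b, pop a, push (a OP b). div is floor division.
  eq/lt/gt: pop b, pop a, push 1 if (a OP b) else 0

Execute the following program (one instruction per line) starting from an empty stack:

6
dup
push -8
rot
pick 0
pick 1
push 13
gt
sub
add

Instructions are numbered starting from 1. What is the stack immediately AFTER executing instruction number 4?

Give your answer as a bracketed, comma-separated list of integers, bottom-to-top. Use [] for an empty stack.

Answer: [6, -8, 6]

Derivation:
Step 1 ('6'): [6]
Step 2 ('dup'): [6, 6]
Step 3 ('push -8'): [6, 6, -8]
Step 4 ('rot'): [6, -8, 6]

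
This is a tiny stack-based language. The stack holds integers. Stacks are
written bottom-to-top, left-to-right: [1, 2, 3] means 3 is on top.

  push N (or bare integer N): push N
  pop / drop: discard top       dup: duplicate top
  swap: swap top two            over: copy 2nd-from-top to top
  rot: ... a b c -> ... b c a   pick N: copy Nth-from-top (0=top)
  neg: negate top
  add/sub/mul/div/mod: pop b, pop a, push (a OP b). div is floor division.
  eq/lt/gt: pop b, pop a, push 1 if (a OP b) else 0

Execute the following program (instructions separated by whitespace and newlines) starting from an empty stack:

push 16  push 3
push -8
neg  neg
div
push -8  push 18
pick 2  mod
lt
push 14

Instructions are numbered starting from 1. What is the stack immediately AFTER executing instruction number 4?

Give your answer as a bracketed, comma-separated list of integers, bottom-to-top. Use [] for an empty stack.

Answer: [16, 3, 8]

Derivation:
Step 1 ('push 16'): [16]
Step 2 ('push 3'): [16, 3]
Step 3 ('push -8'): [16, 3, -8]
Step 4 ('neg'): [16, 3, 8]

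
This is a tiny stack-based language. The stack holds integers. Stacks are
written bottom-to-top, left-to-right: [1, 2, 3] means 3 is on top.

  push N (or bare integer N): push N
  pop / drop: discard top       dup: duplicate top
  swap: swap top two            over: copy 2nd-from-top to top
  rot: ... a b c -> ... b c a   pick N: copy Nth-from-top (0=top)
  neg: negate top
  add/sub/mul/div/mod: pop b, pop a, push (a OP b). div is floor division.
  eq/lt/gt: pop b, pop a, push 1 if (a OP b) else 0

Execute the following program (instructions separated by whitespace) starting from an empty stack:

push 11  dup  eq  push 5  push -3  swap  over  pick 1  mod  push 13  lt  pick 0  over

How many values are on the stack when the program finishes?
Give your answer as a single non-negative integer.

Answer: 6

Derivation:
After 'push 11': stack = [11] (depth 1)
After 'dup': stack = [11, 11] (depth 2)
After 'eq': stack = [1] (depth 1)
After 'push 5': stack = [1, 5] (depth 2)
After 'push -3': stack = [1, 5, -3] (depth 3)
After 'swap': stack = [1, -3, 5] (depth 3)
After 'over': stack = [1, -3, 5, -3] (depth 4)
After 'pick 1': stack = [1, -3, 5, -3, 5] (depth 5)
After 'mod': stack = [1, -3, 5, 2] (depth 4)
After 'push 13': stack = [1, -3, 5, 2, 13] (depth 5)
After 'lt': stack = [1, -3, 5, 1] (depth 4)
After 'pick 0': stack = [1, -3, 5, 1, 1] (depth 5)
After 'over': stack = [1, -3, 5, 1, 1, 1] (depth 6)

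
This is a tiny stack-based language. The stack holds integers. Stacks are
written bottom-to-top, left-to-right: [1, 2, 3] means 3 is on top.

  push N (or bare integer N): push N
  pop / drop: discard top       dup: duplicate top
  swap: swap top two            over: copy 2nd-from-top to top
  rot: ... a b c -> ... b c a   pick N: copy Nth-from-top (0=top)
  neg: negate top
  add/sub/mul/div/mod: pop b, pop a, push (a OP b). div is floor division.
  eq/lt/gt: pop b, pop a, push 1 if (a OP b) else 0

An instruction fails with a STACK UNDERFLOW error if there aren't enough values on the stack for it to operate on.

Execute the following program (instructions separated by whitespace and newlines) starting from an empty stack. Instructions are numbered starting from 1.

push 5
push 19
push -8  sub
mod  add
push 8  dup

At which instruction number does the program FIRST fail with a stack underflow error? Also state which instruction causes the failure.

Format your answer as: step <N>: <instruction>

Answer: step 6: add

Derivation:
Step 1 ('push 5'): stack = [5], depth = 1
Step 2 ('push 19'): stack = [5, 19], depth = 2
Step 3 ('push -8'): stack = [5, 19, -8], depth = 3
Step 4 ('sub'): stack = [5, 27], depth = 2
Step 5 ('mod'): stack = [5], depth = 1
Step 6 ('add'): needs 2 value(s) but depth is 1 — STACK UNDERFLOW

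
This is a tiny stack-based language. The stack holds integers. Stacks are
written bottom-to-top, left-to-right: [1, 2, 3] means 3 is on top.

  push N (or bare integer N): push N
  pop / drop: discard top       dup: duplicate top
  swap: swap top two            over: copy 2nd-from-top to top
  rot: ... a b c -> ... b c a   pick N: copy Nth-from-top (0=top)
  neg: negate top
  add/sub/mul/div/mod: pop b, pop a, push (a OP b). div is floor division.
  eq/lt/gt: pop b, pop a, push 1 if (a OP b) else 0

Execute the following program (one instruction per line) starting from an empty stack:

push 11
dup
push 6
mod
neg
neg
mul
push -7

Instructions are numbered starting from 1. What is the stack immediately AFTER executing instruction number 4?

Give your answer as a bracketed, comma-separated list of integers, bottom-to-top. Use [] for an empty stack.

Answer: [11, 5]

Derivation:
Step 1 ('push 11'): [11]
Step 2 ('dup'): [11, 11]
Step 3 ('push 6'): [11, 11, 6]
Step 4 ('mod'): [11, 5]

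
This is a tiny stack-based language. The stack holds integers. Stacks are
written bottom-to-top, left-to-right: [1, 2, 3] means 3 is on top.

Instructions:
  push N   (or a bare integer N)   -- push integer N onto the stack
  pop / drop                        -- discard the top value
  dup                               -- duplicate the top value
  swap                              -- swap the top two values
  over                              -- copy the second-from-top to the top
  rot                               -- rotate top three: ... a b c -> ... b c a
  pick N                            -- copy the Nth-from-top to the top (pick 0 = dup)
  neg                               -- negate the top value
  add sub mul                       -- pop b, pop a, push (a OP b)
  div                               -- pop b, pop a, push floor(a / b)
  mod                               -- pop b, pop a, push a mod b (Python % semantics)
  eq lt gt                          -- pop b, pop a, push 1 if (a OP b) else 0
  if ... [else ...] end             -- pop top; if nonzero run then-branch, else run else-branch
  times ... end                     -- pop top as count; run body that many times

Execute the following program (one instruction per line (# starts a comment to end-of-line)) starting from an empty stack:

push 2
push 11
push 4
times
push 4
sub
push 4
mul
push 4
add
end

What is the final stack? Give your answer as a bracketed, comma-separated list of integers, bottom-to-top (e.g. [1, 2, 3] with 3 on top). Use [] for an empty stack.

Answer: [2, 1796]

Derivation:
After 'push 2': [2]
After 'push 11': [2, 11]
After 'push 4': [2, 11, 4]
After 'times': [2, 11]
After 'push 4': [2, 11, 4]
After 'sub': [2, 7]
After 'push 4': [2, 7, 4]
After 'mul': [2, 28]
After 'push 4': [2, 28, 4]
After 'add': [2, 32]
After 'push 4': [2, 32, 4]
After 'sub': [2, 28]
  ...
After 'push 4': [2, 116, 4]
After 'sub': [2, 112]
After 'push 4': [2, 112, 4]
After 'mul': [2, 448]
After 'push 4': [2, 448, 4]
After 'add': [2, 452]
After 'push 4': [2, 452, 4]
After 'sub': [2, 448]
After 'push 4': [2, 448, 4]
After 'mul': [2, 1792]
After 'push 4': [2, 1792, 4]
After 'add': [2, 1796]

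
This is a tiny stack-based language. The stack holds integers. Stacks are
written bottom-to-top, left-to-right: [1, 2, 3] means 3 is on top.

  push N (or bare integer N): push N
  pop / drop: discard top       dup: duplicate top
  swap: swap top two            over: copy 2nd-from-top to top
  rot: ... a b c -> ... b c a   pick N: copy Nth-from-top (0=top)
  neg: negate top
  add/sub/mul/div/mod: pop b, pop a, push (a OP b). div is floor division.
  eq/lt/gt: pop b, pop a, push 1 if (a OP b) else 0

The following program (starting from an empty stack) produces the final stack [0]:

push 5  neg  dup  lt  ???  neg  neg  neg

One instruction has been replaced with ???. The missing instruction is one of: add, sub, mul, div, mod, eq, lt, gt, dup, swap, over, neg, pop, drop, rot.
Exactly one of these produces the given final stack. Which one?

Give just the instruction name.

Stack before ???: [0]
Stack after ???:  [0]
The instruction that transforms [0] -> [0] is: neg

Answer: neg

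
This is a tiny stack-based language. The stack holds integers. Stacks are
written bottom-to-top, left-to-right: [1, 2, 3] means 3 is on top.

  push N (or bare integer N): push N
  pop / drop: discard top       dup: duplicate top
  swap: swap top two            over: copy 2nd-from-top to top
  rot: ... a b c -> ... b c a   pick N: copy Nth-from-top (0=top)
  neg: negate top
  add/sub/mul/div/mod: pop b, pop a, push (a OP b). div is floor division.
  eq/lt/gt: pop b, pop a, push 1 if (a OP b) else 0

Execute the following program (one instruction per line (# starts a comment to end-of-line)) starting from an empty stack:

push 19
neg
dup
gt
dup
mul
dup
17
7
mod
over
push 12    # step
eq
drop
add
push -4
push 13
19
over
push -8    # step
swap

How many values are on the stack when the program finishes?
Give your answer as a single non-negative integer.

After 'push 19': stack = [19] (depth 1)
After 'neg': stack = [-19] (depth 1)
After 'dup': stack = [-19, -19] (depth 2)
After 'gt': stack = [0] (depth 1)
After 'dup': stack = [0, 0] (depth 2)
After 'mul': stack = [0] (depth 1)
After 'dup': stack = [0, 0] (depth 2)
After 'push 17': stack = [0, 0, 17] (depth 3)
After 'push 7': stack = [0, 0, 17, 7] (depth 4)
After 'mod': stack = [0, 0, 3] (depth 3)
  ...
After 'push 12': stack = [0, 0, 3, 0, 12] (depth 5)
After 'eq': stack = [0, 0, 3, 0] (depth 4)
After 'drop': stack = [0, 0, 3] (depth 3)
After 'add': stack = [0, 3] (depth 2)
After 'push -4': stack = [0, 3, -4] (depth 3)
After 'push 13': stack = [0, 3, -4, 13] (depth 4)
After 'push 19': stack = [0, 3, -4, 13, 19] (depth 5)
After 'over': stack = [0, 3, -4, 13, 19, 13] (depth 6)
After 'push -8': stack = [0, 3, -4, 13, 19, 13, -8] (depth 7)
After 'swap': stack = [0, 3, -4, 13, 19, -8, 13] (depth 7)

Answer: 7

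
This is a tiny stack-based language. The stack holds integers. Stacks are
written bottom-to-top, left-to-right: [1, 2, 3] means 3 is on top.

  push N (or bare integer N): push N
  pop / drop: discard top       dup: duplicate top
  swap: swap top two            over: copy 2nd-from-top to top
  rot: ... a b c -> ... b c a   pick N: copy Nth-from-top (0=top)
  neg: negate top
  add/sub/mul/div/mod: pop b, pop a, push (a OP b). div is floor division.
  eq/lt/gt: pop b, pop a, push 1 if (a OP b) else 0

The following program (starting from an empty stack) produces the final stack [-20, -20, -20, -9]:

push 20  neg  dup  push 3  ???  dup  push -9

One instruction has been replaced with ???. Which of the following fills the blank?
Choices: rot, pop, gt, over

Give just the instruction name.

Answer: pop

Derivation:
Stack before ???: [-20, -20, 3]
Stack after ???:  [-20, -20]
Checking each choice:
  rot: produces [-20, 3, -20, -20, -9]
  pop: MATCH
  gt: produces [-20, 0, 0, -9]
  over: produces [-20, -20, 3, -20, -20, -9]


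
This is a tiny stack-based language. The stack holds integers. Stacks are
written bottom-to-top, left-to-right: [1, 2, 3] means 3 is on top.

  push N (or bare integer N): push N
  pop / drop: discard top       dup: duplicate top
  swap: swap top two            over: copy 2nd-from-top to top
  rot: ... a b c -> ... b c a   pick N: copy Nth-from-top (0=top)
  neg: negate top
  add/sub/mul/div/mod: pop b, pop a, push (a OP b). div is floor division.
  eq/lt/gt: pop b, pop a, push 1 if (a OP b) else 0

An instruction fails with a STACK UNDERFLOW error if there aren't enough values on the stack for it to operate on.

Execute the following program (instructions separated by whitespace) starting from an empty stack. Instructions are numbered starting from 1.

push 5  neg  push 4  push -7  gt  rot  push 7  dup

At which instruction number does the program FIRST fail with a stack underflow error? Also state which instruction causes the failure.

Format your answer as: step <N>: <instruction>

Answer: step 6: rot

Derivation:
Step 1 ('push 5'): stack = [5], depth = 1
Step 2 ('neg'): stack = [-5], depth = 1
Step 3 ('push 4'): stack = [-5, 4], depth = 2
Step 4 ('push -7'): stack = [-5, 4, -7], depth = 3
Step 5 ('gt'): stack = [-5, 1], depth = 2
Step 6 ('rot'): needs 3 value(s) but depth is 2 — STACK UNDERFLOW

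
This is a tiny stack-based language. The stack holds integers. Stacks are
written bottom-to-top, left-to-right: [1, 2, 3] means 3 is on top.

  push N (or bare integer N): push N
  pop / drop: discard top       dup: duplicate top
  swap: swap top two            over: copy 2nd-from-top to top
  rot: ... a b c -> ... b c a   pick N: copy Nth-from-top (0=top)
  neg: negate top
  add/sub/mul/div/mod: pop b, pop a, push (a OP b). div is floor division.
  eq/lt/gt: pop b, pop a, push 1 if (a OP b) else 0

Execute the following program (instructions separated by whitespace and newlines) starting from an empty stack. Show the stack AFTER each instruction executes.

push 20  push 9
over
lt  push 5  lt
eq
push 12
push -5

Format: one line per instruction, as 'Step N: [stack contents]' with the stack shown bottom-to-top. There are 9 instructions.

Step 1: [20]
Step 2: [20, 9]
Step 3: [20, 9, 20]
Step 4: [20, 1]
Step 5: [20, 1, 5]
Step 6: [20, 1]
Step 7: [0]
Step 8: [0, 12]
Step 9: [0, 12, -5]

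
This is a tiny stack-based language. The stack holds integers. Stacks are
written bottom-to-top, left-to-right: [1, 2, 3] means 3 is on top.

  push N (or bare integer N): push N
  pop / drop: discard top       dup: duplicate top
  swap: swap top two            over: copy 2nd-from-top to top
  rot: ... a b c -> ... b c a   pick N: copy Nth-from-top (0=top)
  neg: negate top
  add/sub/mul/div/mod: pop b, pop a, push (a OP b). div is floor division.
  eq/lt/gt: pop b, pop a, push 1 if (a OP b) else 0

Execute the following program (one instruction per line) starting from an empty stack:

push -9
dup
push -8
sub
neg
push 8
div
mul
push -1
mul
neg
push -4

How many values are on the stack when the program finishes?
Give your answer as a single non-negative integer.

After 'push -9': stack = [-9] (depth 1)
After 'dup': stack = [-9, -9] (depth 2)
After 'push -8': stack = [-9, -9, -8] (depth 3)
After 'sub': stack = [-9, -1] (depth 2)
After 'neg': stack = [-9, 1] (depth 2)
After 'push 8': stack = [-9, 1, 8] (depth 3)
After 'div': stack = [-9, 0] (depth 2)
After 'mul': stack = [0] (depth 1)
After 'push -1': stack = [0, -1] (depth 2)
After 'mul': stack = [0] (depth 1)
After 'neg': stack = [0] (depth 1)
After 'push -4': stack = [0, -4] (depth 2)

Answer: 2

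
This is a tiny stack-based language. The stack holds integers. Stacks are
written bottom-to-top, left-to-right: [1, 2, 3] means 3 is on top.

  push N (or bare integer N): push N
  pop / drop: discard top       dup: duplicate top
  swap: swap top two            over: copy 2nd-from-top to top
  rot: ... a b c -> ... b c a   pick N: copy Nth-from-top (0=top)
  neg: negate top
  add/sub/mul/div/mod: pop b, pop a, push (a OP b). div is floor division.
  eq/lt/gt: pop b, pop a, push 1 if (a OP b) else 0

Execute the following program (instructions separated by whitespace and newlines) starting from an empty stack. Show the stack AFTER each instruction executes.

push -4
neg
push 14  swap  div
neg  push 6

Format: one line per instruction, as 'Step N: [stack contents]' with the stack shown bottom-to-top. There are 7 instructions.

Step 1: [-4]
Step 2: [4]
Step 3: [4, 14]
Step 4: [14, 4]
Step 5: [3]
Step 6: [-3]
Step 7: [-3, 6]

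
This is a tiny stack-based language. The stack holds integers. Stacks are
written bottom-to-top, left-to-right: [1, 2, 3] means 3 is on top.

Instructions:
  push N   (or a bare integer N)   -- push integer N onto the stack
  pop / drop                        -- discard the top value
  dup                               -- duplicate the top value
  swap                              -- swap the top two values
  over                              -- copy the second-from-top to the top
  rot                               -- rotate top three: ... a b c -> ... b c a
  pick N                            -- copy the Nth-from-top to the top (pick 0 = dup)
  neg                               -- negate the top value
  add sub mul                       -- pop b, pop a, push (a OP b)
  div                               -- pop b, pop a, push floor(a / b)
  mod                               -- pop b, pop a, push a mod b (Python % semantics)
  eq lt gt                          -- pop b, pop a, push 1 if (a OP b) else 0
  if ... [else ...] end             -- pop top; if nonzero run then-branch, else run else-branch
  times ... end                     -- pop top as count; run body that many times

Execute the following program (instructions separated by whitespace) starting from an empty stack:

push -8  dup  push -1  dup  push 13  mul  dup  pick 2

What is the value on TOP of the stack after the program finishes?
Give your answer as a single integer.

Answer: -1

Derivation:
After 'push -8': [-8]
After 'dup': [-8, -8]
After 'push -1': [-8, -8, -1]
After 'dup': [-8, -8, -1, -1]
After 'push 13': [-8, -8, -1, -1, 13]
After 'mul': [-8, -8, -1, -13]
After 'dup': [-8, -8, -1, -13, -13]
After 'pick 2': [-8, -8, -1, -13, -13, -1]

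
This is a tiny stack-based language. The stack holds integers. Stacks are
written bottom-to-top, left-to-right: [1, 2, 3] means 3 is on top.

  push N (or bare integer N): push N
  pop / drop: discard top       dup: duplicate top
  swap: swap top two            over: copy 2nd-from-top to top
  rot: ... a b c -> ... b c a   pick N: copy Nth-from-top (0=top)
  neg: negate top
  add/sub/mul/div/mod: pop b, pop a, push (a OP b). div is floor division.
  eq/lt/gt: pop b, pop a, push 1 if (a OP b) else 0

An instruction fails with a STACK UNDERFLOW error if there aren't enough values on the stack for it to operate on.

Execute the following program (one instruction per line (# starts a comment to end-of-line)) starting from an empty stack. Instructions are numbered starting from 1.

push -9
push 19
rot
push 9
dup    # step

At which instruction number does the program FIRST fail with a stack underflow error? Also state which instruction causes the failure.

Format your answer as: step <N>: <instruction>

Step 1 ('push -9'): stack = [-9], depth = 1
Step 2 ('push 19'): stack = [-9, 19], depth = 2
Step 3 ('rot'): needs 3 value(s) but depth is 2 — STACK UNDERFLOW

Answer: step 3: rot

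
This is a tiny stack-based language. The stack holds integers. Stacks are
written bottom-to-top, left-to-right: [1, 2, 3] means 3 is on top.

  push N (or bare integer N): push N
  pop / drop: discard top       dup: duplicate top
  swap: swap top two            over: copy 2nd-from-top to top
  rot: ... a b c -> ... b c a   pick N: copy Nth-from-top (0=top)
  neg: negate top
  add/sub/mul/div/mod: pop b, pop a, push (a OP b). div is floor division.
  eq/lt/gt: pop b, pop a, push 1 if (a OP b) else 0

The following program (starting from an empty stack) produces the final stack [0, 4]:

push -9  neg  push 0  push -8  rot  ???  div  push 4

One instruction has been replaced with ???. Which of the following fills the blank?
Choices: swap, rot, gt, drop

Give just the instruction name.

Answer: drop

Derivation:
Stack before ???: [0, -8, 9]
Stack after ???:  [0, -8]
Checking each choice:
  swap: produces [0, -2, 4]
  rot: division by zero
  gt: division by zero
  drop: MATCH
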